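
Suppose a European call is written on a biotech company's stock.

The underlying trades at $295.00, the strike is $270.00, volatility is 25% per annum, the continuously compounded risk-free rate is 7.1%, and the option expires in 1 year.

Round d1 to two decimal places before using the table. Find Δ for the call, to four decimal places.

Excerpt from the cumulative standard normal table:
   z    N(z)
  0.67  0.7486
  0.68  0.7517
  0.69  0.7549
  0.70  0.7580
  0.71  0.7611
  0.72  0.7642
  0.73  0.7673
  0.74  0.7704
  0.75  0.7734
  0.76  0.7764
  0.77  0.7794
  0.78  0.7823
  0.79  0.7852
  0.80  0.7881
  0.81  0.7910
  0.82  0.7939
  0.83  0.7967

σ√T = 0.25 × 1.0000 = 0.2500
d₁ = [ln(295/270) + (0.071 + 0.25²/2)·1] / 0.2500 = [0.0886 + 0.1022] / 0.2500 = 0.7632 → 0.76
N(d₁) = N(0.76) = 0.7764
Δ_call = N(d₁) = 0.7764

0.7764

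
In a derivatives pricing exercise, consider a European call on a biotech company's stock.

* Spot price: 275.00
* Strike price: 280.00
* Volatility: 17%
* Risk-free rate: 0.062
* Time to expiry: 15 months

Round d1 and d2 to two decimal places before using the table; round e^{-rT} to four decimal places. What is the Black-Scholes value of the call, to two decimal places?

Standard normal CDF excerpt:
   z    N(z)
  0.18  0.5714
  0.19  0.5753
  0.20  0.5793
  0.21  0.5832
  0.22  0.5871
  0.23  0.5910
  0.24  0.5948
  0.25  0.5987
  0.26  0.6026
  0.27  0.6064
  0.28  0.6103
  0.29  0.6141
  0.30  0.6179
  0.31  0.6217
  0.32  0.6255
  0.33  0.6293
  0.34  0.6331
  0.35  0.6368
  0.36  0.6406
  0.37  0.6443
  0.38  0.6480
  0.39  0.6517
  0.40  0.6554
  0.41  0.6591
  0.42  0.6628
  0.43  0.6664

T = 1.25;  σ√T = 0.1901
d₁ = [ln(275/280) + (0.062 + 0.17²/2)·1.25] / 0.1901 = [-0.0180 + 0.0956] / 0.1901 = 0.4080 ⇒ 0.41
d₂ = d₁ − σ√T = 0.4080 − 0.1901 = 0.2179 ⇒ 0.22
exp(−rT) = exp(−0.062·1.25) = 0.9254
N(d₁) = N(0.41) = 0.6591;  N(d₂) = N(0.22) = 0.5871
C = 275·0.6591 − 280·0.9254·0.5871 = 181.2525 − 152.1247 = 29.1278

29.13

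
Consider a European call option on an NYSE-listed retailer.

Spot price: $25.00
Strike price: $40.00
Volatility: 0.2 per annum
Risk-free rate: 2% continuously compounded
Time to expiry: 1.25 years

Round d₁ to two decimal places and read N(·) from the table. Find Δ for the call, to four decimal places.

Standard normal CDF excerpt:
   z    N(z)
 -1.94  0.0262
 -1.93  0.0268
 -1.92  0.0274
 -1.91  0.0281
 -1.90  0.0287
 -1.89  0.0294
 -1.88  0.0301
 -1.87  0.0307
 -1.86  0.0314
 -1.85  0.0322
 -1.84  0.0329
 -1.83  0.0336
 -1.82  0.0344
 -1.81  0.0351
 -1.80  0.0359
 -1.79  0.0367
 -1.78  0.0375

T = 1.25;  σ√T = 0.2236
ln(S/K) + (r + σ²/2)T = ln(25/40) + (0.02 + 0.2²/2)·1.25 = -0.4700 + 0.0500 = -0.4200
d₁ = -0.4200 / 0.2236 = -1.8783 ≈ -1.88
N(d₁) = N(-1.88) = 0.0301
Δ_call = N(d₁) = 0.0301

0.0301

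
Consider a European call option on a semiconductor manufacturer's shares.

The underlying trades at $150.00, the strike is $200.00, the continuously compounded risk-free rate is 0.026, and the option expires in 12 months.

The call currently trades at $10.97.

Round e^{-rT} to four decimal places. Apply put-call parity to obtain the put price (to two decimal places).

$55.83

exp(−rT) = exp(−0.026·1) = 0.9743
Put-call parity: C − P = S − K·e^(−rT) = 150 − 200·0.9743 = 150 − 194.8600 = -44.8600
P = C − (C − P) = 10.97 − (-44.8600) = 55.8300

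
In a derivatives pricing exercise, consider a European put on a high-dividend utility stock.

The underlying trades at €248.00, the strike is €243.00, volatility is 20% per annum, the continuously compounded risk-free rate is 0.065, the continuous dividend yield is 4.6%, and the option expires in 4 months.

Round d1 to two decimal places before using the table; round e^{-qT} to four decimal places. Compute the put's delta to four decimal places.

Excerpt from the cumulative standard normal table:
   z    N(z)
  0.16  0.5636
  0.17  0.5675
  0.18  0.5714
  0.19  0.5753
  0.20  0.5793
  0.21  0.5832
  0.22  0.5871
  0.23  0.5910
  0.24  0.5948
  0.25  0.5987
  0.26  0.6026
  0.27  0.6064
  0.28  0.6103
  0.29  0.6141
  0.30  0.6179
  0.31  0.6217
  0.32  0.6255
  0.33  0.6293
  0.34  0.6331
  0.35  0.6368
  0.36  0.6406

σ√T = 0.2·√0.3333 = 0.1155
d₁ = [ln(248/243) + (0.065 − 0.046 + ½·0.2²)·0.3333] / (σ√T) = (0.0204 + 0.0130) / 0.1155 = 0.2890 ⇒ 0.29
N(d₁) = N(0.29) = 0.6141
Δ_put = e^(−qT)·(N(d₁) − 1) = 0.9848·(0.6141 − 1) = -0.3800

-0.3800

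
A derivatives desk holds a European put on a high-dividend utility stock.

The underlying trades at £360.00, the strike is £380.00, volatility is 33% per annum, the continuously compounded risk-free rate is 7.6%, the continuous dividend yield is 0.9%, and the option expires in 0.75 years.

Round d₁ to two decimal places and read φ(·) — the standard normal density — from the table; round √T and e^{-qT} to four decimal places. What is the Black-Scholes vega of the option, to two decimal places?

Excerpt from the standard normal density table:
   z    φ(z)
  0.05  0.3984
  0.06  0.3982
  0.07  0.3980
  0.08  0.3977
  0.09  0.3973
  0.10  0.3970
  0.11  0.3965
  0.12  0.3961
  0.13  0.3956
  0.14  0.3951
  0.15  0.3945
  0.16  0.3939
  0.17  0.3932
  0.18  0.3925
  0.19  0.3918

122.51

σ√T = 0.33·√0.75 = 0.2858
d₁ = [ln(360/380) + (0.076 − 0.009 + 0.33²/2)·0.75] / 0.2858 = [-0.0541 + 0.0911] / 0.2858 = 0.1295 which rounds to 0.13
√T = √0.75 = 0.8660
φ(d₁) = φ(0.13) = 0.3956
exp(−qT) = exp(−0.009·0.75) = 0.9933
vega = S·exp(−qT)·φ(d₁)·√T = 360·0.9933·0.3956·0.8660 = 122.5059
(Call and put vega coincide under Black-Scholes.)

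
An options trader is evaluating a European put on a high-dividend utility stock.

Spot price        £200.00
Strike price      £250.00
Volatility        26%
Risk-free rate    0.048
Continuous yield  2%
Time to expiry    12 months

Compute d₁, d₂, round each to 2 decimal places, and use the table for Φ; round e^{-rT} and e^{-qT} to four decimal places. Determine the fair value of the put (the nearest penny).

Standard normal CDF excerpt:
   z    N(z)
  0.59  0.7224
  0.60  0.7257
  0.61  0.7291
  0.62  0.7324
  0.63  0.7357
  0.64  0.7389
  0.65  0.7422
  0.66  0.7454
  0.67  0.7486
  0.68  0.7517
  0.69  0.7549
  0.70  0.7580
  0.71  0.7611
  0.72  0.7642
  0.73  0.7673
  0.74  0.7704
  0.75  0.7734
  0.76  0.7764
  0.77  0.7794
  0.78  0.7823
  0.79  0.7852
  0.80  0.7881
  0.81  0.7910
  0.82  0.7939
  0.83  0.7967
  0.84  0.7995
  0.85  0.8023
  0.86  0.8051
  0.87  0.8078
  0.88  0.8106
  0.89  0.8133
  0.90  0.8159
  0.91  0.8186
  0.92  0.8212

T = 1;  σ√T = 0.2600
ln(S/K) + (r − q + σ²/2)T = ln(200/250) + (0.048 − 0.02 + 0.26²/2)·1 = -0.2231 + 0.0618 = -0.1613
d₁ = -0.1613 / 0.2600 = -0.6206 → -0.62
d₂ = d₁ − σ√T = -0.6206 − 0.2600 = -0.8806 → -0.88
e^(−qT) = e^(−0.02·1) = 0.9802;  e^(−rT) = e^(−0.048·1) = 0.9531
N(−d₂) = N(0.88) = 0.8106;  N(−d₁) = N(0.62) = 0.7324
P = 250·0.9531·0.8106 − 200·0.9802·0.7324 = 193.1457 − 143.5797 = 49.5660

£49.57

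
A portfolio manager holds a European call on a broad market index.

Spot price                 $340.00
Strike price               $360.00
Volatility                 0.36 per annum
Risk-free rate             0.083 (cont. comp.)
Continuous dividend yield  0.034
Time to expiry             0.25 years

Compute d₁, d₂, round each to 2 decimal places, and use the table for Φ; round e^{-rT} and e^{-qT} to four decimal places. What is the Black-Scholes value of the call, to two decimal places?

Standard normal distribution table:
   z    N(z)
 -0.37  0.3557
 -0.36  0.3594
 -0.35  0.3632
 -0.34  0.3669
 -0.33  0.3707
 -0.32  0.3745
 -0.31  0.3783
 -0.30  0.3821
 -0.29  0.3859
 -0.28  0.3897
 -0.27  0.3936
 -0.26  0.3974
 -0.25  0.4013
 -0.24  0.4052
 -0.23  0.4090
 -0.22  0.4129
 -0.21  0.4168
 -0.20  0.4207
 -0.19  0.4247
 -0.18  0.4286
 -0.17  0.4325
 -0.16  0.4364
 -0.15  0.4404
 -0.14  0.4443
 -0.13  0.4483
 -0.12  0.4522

$17.74

σ√T = 0.36·√0.25 = 0.1800
ln(S/K) + (r − q + σ²/2)T = ln(340/360) + (0.083 − 0.034 + 0.36²/2)·0.25 = -0.0572 + 0.0284 = -0.0287
d₁ = -0.0287 / 0.1800 = -0.1595 ⇒ -0.16
d₂ = d₁ − σ√T = -0.1595 − 0.1800 = -0.3395 ⇒ -0.34
exp(−qT) = exp(−0.034·0.25) = 0.9915;  exp(−rT) = exp(−0.083·0.25) = 0.9795
N(d₁) = N(-0.16) = 0.4364;  N(d₂) = N(-0.34) = 0.3669
C = 340·0.9915·0.4364 − 360·0.9795·0.3669 = 147.1148 − 129.3763 = 17.7385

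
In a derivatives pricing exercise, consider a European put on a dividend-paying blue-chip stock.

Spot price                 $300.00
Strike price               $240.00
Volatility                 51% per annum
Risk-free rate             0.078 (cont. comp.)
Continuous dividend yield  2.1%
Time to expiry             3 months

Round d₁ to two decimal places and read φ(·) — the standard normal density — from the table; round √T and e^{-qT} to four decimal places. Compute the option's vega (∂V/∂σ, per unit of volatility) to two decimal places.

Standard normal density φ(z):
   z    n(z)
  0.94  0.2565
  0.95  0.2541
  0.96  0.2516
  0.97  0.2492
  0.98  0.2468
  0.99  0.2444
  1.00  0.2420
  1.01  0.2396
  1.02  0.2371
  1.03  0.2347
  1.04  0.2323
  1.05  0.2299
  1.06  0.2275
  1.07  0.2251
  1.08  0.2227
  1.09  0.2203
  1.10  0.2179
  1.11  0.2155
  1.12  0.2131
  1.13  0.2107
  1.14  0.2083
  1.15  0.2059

σ√T = 0.51·√0.25 = 0.2550
d₁ = [ln(300/240) + (0.078 − 0.021 + 0.51²/2)·0.25] / 0.2550 = [0.2231 + 0.0468] / 0.2550 = 1.0585 which rounds to 1.06
√T = √0.25 = 0.5000
φ(d₁) = φ(1.06) = 0.2275
e^(−qT) = e^(−0.021·0.25) = 0.9948
vega = S·e^(−qT)·φ(d₁)·√T = 300·0.9948·0.2275·0.5000 = 33.9475
(Vega is the same for a European call and put with the same parameters.)

33.95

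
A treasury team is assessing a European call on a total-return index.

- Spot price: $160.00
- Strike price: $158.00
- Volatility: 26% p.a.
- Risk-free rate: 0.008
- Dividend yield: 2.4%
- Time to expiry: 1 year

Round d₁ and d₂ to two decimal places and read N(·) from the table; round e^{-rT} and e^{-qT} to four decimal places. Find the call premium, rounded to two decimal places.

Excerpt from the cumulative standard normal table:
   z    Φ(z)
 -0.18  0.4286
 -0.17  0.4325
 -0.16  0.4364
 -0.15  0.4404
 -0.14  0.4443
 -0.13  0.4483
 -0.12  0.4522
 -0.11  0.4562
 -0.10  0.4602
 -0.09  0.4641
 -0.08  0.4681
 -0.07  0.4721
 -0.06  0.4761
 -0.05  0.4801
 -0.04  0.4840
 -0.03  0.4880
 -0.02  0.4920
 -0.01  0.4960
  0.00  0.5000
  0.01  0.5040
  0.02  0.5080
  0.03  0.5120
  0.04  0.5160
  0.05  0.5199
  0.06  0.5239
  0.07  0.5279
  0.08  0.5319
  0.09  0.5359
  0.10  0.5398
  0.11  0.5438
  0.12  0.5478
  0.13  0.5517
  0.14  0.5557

σ√T = 0.26·√1 = 0.2600
d₁ = [ln(160/158) + (0.008 − 0.024 + ½·0.26²)·1] / (σ√T) = (0.0126 + 0.0178) / 0.2600 = 0.1168 ≈ 0.12
d₂ = 0.1168 − 0.2600 = -0.1432 ≈ -0.14
exp(−qT) = exp(−0.024·1) = 0.9763;  exp(−rT) = exp(−0.008·1) = 0.9920
C = 160·0.9763·N(0.12) − 158·0.9920·N(-0.14) = 160·0.9763·0.5478 − 158·0.9920·0.4443 = 85.5707 − 69.6378 = 15.9329

$15.93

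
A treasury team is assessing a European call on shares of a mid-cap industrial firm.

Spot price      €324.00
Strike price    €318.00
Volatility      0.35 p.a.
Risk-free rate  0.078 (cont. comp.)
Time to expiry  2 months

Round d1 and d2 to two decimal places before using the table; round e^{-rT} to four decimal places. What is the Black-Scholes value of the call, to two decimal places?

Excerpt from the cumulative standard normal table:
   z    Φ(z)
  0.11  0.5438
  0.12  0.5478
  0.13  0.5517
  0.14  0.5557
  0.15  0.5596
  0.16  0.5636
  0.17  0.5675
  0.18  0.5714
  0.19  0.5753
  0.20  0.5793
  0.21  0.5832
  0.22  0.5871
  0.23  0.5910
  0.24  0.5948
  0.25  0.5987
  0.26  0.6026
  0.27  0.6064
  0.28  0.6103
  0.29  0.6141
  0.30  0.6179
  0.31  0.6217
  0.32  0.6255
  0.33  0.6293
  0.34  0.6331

σ√T = 0.35·√0.1667 = 0.1429
d₁ = [ln(324/318) + (0.078 + ½·0.35²)·0.1667] / (σ√T) = (0.0187 + 0.0232) / 0.1429 = 0.2932 → 0.29
d₂ = 0.2932 − 0.1429 = 0.1504 → 0.15
e^(−rT) = e^(−0.078·0.1667) = 0.9871
C = 324·N(0.29) − 318·0.9871·N(0.15) = 324·0.6141 − 318·0.9871·0.5596 = 198.9684 − 175.6572 = 23.3112

€23.31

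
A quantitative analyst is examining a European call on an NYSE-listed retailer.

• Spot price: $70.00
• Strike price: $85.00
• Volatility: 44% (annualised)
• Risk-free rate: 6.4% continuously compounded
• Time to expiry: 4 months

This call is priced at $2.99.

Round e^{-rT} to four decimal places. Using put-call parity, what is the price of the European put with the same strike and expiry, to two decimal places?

exp(−rT) = exp(−0.064·0.3333) = 0.9789
Put-call parity: C − P = S − K·e^(−rT) = 70 − 85·0.9789 = 70 − 83.2065 = -13.2065
P = C − (C − P) = 2.99 − (-13.2065) = 16.1965

$16.20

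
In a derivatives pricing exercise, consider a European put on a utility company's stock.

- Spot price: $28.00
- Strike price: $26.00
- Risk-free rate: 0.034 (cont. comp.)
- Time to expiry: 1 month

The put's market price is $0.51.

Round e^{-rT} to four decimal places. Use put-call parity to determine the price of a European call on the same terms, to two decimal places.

$2.58

exp(−rT) = exp(−0.034·0.08333) = 0.9972
Put-call parity: C − P = S − K·e^(−rT) = 28 − 26·0.9972 = 28 − 25.9272 = 2.0728
C = P + (C − P) = 0.51 + (2.0728) = 2.5828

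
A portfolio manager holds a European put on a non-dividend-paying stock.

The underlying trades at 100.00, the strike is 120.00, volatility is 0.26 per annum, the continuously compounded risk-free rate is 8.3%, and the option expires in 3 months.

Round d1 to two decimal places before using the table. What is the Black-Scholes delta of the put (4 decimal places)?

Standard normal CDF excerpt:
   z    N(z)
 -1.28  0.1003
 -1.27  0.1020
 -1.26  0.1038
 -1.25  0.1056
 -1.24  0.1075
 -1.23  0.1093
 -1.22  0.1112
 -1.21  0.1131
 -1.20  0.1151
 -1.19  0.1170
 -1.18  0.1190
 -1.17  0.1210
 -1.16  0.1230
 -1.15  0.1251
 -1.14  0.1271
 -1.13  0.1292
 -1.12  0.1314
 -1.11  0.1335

σ√T = 0.26 × 0.5000 = 0.1300
d₁ = [ln(100/120) + (0.083 + ½·0.26²)·0.25] / (σ√T) = (-0.1823 + 0.0292) / 0.1300 = -1.1779 → -1.18
N(d₁) = N(-1.18) = 0.1190
Δ_put = N(d₁) − 1 = 0.1190 − 1 = -0.8810

-0.8810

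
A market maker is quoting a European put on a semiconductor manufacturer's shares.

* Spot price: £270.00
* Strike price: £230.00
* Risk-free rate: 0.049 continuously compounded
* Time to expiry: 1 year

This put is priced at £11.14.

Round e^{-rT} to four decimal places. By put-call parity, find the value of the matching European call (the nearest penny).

£62.13

exp(−rT) = exp(−0.049·1) = 0.9522
Put-call parity: C − P = S − K·e^(−rT) = 270 − 230·0.9522 = 270 − 219.0060 = 50.9940
C = P + (C − P) = 11.14 + (50.9940) = 62.1340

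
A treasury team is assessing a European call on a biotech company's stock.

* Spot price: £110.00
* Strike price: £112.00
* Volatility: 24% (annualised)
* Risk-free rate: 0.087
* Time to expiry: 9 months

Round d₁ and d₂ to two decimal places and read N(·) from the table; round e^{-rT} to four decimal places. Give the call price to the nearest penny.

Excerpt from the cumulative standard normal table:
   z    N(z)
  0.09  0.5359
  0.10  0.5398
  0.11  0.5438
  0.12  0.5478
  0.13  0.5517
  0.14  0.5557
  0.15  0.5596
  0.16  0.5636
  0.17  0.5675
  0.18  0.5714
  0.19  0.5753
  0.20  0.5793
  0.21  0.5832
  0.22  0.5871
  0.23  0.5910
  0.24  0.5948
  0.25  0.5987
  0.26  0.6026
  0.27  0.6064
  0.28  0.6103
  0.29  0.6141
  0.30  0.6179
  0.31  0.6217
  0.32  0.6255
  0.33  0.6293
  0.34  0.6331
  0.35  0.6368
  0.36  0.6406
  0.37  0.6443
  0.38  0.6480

£11.75

σ√T = 0.24 × 0.8660 = 0.2078
d₁ = [ln(110/112) + (0.087 + 0.24²/2)·0.75] / 0.2078 = [-0.0180 + 0.0868] / 0.2078 = 0.3312 which rounds to 0.33
d₂ = d₁ − σ√T = 0.3312 − 0.2078 = 0.1233 which rounds to 0.12
e^(−rT) = e^(−0.087·0.75) = 0.9368
N(d₁) = N(0.33) = 0.6293;  N(d₂) = N(0.12) = 0.5478
C = 110·0.6293 − 112·0.9368·0.5478 = 69.2230 − 57.4761 = 11.7469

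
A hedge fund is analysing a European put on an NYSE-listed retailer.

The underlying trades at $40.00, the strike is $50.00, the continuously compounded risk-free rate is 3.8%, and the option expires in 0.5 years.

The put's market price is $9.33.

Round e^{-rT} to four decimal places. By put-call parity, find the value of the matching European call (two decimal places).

e^(−rT) = e^(−0.038·0.5) = 0.9812
Put-call parity: C − P = S − K·e^(−rT) = 40 − 50·0.9812 = 40 − 49.0600 = -9.0600
C = P + (C − P) = 9.33 + (-9.0600) = 0.2700

$0.27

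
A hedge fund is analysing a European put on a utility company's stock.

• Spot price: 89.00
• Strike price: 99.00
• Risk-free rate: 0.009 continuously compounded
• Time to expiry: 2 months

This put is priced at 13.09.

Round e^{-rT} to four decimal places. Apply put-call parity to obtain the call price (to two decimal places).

3.24

e^(−rT) = e^(−0.009·0.1667) = 0.9985
Put-call parity: C − P = S − K·e^(−rT) = 89 − 99·0.9985 = 89 − 98.8515 = -9.8515
C = P + (C − P) = 13.09 + (-9.8515) = 3.2385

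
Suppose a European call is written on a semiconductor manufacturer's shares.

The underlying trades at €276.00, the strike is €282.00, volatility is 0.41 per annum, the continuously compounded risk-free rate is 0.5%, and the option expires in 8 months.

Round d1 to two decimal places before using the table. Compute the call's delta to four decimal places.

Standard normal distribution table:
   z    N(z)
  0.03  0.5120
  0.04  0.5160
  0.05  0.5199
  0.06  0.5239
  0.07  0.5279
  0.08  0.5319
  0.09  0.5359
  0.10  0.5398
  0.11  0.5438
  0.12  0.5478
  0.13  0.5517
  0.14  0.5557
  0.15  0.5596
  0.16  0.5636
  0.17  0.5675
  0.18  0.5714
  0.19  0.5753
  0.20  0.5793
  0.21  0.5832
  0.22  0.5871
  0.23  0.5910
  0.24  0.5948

0.5438

σ√T = 0.41·√0.6667 = 0.3348
d₁ = [ln(276/282) + (0.005 + 0.41²/2)·0.6667] / 0.3348 = [-0.0215 + 0.0594] / 0.3348 = 0.1131 → 0.11
N(d₁) = N(0.11) = 0.5438
Δ_call = N(d₁) = 0.5438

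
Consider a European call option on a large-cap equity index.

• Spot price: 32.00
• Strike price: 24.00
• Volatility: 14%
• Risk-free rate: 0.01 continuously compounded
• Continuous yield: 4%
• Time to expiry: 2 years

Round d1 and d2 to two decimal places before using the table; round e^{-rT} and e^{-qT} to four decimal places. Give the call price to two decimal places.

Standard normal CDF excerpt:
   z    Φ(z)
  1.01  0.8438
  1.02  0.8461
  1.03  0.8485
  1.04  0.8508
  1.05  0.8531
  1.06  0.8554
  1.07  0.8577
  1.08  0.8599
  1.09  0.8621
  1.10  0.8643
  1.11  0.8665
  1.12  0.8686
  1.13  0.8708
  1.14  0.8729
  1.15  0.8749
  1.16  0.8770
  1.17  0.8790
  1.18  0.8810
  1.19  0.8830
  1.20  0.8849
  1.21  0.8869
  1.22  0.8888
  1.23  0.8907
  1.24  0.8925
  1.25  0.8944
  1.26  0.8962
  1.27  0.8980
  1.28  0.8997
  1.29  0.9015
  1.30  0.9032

σ√T = 0.14·√2 = 0.1980
d₁ = [ln(32/24) + (0.01 − 0.04 + ½·0.14²)·2] / (σ√T) = (0.2877 − 0.0404) / 0.1980 = 1.2490 ≈ 1.25
d₂ = 1.2490 − 0.1980 = 1.0510 ≈ 1.05
e^(−qT) = e^(−0.04·2) = 0.9231;  e^(−rT) = e^(−0.01·2) = 0.9802
N(d₁) = N(1.25) = 0.8944;  N(d₂) = N(1.05) = 0.8531
C = 32·0.9231·0.8944 − 24·0.9802·0.8531 = 26.4199 − 20.0690 = 6.3509

6.35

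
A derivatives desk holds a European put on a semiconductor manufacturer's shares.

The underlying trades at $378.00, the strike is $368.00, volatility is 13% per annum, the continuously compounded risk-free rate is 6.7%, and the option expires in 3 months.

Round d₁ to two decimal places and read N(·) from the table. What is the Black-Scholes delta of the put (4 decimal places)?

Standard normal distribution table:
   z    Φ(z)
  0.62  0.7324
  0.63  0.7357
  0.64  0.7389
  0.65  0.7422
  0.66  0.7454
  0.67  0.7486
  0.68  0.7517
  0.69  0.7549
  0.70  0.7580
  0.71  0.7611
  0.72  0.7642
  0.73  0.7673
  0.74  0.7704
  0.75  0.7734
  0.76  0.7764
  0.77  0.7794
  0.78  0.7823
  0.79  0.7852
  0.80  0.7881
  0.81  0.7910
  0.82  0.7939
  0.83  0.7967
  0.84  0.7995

-0.2420

σ√T = 0.13·√0.25 = 0.0650
d₁ = [ln(378/368) + (0.067 + ½·0.13²)·0.25] / (σ√T) = (0.0268 + 0.0189) / 0.0650 = 0.7027 ⇒ 0.70
N(d₁) = N(0.70) = 0.7580
Δ_put = N(d₁) − 1 = 0.7580 − 1 = -0.2420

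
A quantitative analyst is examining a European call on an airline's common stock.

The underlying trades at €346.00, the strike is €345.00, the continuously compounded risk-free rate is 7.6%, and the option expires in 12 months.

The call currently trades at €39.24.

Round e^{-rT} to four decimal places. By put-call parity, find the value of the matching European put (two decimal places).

exp(−rT) = exp(−0.076·1) = 0.9268
Put-call parity: C − P = S − K·e^(−rT) = 346 − 345·0.9268 = 346 − 319.7460 = 26.2540
P = C − (C − P) = 39.24 − (26.2540) = 12.9860

€12.99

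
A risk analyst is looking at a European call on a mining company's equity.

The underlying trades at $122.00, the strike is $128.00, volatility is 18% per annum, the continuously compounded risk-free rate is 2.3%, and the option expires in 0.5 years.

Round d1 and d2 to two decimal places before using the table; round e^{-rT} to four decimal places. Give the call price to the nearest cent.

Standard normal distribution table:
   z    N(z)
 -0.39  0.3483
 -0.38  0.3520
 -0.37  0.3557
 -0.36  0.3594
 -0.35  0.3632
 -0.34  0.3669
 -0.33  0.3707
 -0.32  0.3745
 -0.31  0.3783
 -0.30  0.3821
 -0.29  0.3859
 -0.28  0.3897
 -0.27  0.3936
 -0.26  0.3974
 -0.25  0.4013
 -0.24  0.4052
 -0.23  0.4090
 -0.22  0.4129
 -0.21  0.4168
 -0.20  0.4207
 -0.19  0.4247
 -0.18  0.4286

$4.41

T = 0.5;  σ√T = 0.1273
d₁ = [ln(122/128) + (0.023 + 0.18²/2)·0.5] / 0.1273 = [-0.0480 + 0.0196] / 0.1273 = -0.2232 ≈ -0.22
d₂ = d₁ − σ√T = -0.2232 − 0.1273 = -0.3505 ≈ -0.35
e^(−rT) = e^(−0.023·0.5) = 0.9886
C = 122·N(-0.22) − 128·0.9886·N(-0.35) = 122·0.4129 − 128·0.9886·0.3632 = 50.3738 − 45.9596 = 4.4142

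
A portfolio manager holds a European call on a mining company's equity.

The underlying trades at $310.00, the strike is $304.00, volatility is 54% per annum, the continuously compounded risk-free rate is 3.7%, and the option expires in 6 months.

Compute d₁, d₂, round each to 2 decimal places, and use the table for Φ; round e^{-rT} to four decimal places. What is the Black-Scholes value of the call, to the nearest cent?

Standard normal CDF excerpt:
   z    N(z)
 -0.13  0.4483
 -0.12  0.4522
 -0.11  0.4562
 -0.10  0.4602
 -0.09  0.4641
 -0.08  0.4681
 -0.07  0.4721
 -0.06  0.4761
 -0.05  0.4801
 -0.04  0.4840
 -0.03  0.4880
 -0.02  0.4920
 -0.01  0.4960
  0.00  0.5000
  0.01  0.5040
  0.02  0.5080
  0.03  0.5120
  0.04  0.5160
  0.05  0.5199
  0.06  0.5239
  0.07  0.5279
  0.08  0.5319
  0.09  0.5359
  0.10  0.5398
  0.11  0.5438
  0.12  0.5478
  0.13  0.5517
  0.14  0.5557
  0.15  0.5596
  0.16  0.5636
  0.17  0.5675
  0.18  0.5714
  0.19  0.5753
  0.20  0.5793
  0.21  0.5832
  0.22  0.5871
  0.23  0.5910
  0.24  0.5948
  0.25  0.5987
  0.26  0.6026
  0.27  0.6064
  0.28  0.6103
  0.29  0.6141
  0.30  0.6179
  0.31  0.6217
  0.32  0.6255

σ√T = 0.54 × 0.7071 = 0.3818
d₁ = [ln(310/304) + (0.037 + 0.54²/2)·0.5] / 0.3818 = [0.0195 + 0.0914] / 0.3818 = 0.2906 ⇒ 0.29
d₂ = d₁ − σ√T = 0.2906 − 0.3818 = -0.0913 ⇒ -0.09
e^(−rT) = e^(−0.037·0.5) = 0.9817
N(d₁) = N(0.29) = 0.6141;  N(d₂) = N(-0.09) = 0.4641
C = 310·0.6141 − 304·0.9817·0.4641 = 190.3710 − 138.5045 = 51.8665

$51.87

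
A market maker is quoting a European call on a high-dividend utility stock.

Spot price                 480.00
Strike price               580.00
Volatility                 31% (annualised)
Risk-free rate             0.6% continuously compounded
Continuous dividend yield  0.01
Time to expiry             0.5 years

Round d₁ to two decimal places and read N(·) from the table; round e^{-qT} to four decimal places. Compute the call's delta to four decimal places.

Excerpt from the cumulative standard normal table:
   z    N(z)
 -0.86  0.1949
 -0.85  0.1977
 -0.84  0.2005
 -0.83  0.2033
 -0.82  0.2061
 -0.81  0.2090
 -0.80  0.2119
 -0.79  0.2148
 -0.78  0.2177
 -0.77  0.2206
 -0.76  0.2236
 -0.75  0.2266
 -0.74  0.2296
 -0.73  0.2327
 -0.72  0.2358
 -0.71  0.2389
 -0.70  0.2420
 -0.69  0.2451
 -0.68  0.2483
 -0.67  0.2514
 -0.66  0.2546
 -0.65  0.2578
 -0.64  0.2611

T = 0.5;  σ√T = 0.2192
ln(S/K) + (r − q + σ²/2)T = ln(480/580) + (0.006 − 0.01 + 0.31²/2)·0.5 = -0.1892 + 0.0220 = -0.1672
d₁ = -0.1672 / 0.2192 = -0.7628 ⇒ -0.76
N(d₁) = N(-0.76) = 0.2236
Δ_call = exp(−qT)·N(d₁) = 0.9950·0.2236 = 0.2225

0.2225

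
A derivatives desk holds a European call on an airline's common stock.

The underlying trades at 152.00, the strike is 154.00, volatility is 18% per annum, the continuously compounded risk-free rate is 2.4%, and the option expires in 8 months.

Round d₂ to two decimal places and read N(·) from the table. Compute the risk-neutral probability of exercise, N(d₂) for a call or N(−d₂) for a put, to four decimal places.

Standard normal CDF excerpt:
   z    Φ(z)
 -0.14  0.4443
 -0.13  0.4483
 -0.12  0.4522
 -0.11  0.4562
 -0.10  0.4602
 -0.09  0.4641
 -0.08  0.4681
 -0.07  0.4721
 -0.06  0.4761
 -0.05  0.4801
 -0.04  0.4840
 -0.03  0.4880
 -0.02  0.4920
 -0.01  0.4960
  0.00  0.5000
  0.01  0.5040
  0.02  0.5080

0.4801

T = 0.6667;  σ√T = 0.1470
d₁ = [ln(152/154) + (0.024 + 0.18²/2)·0.6667] / 0.1470 = [-0.0131 + 0.0268] / 0.1470 = 0.0934 → 0.09
d₂ = d₁ − σ√T = 0.0934 − 0.1470 = -0.0536 → -0.05
Pr(exercise) under Q = N(d₂) = 0.4801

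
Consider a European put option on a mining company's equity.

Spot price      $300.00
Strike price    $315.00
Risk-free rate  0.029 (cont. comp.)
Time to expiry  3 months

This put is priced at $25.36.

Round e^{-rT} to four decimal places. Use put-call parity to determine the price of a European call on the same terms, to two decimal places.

$12.63

e^(−rT) = e^(−0.029·0.25) = 0.9928
Put-call parity: C − P = S − K·e^(−rT) = 300 − 315·0.9928 = 300 − 312.7320 = -12.7320
C = P + (C − P) = 25.36 + (-12.7320) = 12.6280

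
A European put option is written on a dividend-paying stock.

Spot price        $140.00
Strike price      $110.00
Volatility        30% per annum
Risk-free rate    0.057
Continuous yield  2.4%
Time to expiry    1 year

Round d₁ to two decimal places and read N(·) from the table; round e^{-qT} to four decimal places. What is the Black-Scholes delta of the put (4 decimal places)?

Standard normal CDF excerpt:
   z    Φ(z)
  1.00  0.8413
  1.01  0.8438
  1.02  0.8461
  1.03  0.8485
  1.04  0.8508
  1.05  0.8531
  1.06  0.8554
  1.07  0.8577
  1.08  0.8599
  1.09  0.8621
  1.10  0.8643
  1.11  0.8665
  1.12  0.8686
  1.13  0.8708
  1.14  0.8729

σ√T = 0.3·√1 = 0.3000
d₁ = [ln(140/110) + (0.057 − 0.024 + 0.3²/2)·1] / 0.3000 = [0.2412 + 0.0780] / 0.3000 = 1.0639 ⇒ 1.06
N(d₁) = N(1.06) = 0.8554
Δ_put = e^(−qT)·(N(d₁) − 1) = 0.9763·(0.8554 − 1) = -0.1412

-0.1412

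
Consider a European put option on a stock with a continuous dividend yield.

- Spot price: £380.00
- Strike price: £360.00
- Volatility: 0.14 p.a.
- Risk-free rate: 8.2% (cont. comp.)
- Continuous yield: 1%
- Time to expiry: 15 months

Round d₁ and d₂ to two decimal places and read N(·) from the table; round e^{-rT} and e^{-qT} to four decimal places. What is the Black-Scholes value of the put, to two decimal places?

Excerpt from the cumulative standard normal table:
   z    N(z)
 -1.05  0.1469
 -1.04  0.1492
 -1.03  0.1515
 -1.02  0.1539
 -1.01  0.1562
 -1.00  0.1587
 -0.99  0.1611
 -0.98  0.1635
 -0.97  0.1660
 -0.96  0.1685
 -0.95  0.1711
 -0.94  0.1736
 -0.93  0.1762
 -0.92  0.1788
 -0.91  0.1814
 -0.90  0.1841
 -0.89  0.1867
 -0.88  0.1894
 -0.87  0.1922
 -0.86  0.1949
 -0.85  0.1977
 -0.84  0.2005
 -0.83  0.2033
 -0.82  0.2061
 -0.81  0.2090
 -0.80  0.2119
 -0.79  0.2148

σ√T = 0.14 × 1.1180 = 0.1565
d₁ = [ln(380/360) + (0.082 − 0.01 + ½·0.14²)·1.25] / (σ√T) = (0.0541 + 0.1023) / 0.1565 = 0.9987 ≈ 1.00
d₂ = 0.9987 − 0.1565 = 0.8421 ≈ 0.84
exp(−qT) = exp(−0.01·1.25) = 0.9876;  exp(−rT) = exp(−0.082·1.25) = 0.9026
N(−d₂) = N(-0.84) = 0.2005;  N(−d₁) = N(-1.00) = 0.1587
P = 360·0.9026·0.2005 − 380·0.9876·0.1587 = 65.1497 − 59.5582 = 5.5915

£5.59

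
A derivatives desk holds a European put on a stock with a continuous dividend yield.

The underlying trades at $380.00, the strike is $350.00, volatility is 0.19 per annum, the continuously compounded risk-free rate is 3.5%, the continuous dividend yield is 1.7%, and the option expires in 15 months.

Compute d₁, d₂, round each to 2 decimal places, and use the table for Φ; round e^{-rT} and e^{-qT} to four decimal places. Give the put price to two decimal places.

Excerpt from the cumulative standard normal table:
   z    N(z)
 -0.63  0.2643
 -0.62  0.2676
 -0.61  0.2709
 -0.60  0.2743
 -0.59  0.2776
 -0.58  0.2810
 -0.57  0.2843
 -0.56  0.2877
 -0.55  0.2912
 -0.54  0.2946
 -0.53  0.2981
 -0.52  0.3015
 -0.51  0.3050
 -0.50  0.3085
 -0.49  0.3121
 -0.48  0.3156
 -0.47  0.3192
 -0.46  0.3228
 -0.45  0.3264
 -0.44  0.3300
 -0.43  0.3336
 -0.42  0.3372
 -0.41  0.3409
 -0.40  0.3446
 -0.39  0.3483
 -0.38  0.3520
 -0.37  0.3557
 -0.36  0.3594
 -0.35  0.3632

σ√T = 0.19·√1.25 = 0.2124
ln(S/K) + (r − q + σ²/2)T = ln(380/350) + (0.035 − 0.017 + 0.19²/2)·1.25 = 0.0822 + 0.0451 = 0.1273
d₁ = 0.1273 / 0.2124 = 0.5993 ≈ 0.60
d₂ = d₁ − σ√T = 0.5993 − 0.2124 = 0.3868 ≈ 0.39
exp(−qT) = exp(−0.017·1.25) = 0.9790;  exp(−rT) = exp(−0.035·1.25) = 0.9572
N(−d₂) = N(-0.39) = 0.3483;  N(−d₁) = N(-0.60) = 0.2743
P = 350·0.9572·0.3483 − 380·0.9790·0.2743 = 116.6875 − 102.0451 = 14.6424

$14.64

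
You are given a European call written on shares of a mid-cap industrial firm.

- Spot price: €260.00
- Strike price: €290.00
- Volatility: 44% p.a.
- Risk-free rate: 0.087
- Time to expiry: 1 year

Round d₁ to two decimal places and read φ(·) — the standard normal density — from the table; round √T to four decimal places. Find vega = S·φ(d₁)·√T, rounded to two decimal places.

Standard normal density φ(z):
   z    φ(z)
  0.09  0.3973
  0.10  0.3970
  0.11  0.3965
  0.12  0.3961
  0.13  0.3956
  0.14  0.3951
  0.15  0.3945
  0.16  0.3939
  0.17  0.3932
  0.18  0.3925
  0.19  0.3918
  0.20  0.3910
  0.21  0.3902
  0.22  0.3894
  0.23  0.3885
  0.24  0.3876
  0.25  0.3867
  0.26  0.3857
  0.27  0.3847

σ√T = 0.44 × 1.0000 = 0.4400
d₁ = [ln(260/290) + (0.087 + 0.44²/2)·1] / 0.4400 = [-0.1092 + 0.1838] / 0.4400 = 0.1695 ≈ 0.17
√T = √1 = 1.0000
φ(d₁) = φ(0.17) = 0.3932
vega = S·φ(d₁)·√T = 260·0.3932·1.0000 = 102.2320

102.23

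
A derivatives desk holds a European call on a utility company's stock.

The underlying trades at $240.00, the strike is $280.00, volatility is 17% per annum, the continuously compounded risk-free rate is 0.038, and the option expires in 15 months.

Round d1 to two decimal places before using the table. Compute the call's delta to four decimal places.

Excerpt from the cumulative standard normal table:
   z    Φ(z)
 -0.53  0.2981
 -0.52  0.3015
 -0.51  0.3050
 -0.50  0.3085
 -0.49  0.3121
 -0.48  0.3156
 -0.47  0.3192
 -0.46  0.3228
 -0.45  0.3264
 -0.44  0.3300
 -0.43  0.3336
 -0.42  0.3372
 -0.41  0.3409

0.3192

σ√T = 0.17·√1.25 = 0.1901
d₁ = [ln(240/280) + (0.038 + 0.17²/2)·1.25] / 0.1901 = [-0.1542 + 0.0656] / 0.1901 = -0.4661 ≈ -0.47
N(d₁) = N(-0.47) = 0.3192
Δ_call = N(d₁) = 0.3192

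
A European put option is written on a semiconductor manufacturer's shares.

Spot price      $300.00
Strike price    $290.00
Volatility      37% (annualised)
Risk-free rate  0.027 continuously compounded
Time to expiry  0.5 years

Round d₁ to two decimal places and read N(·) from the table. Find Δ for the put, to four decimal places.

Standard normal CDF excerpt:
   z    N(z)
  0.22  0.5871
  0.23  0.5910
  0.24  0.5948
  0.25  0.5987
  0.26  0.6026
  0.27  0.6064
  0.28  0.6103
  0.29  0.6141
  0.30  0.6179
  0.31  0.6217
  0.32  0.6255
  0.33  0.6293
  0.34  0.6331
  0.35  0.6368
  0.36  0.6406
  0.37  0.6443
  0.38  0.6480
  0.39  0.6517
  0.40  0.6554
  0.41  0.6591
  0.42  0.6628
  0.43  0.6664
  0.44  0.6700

-0.3783

T = 0.5;  σ√T = 0.2616
d₁ = [ln(300/290) + (0.027 + ½·0.37²)·0.5] / (σ√T) = (0.0339 + 0.0477) / 0.2616 = 0.3120 ⇒ 0.31
N(d₁) = N(0.31) = 0.6217
Δ_put = N(d₁) − 1 = 0.6217 − 1 = -0.3783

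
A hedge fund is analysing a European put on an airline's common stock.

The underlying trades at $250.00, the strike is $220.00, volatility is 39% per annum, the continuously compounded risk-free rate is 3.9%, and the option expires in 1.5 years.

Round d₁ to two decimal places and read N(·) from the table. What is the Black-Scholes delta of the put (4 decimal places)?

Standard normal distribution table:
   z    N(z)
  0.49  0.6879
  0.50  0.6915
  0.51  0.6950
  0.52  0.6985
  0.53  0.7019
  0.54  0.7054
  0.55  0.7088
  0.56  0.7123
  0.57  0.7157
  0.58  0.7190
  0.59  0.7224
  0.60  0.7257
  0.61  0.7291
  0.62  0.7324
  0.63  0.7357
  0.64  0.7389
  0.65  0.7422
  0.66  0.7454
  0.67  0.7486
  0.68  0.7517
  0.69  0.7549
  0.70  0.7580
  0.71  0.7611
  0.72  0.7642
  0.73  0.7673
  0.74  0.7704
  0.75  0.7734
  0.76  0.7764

σ√T = 0.39 × 1.2247 = 0.4777
d₁ = [ln(250/220) + (0.039 + ½·0.39²)·1.5] / (σ√T) = (0.1278 + 0.1726) / 0.4777 = 0.6289 which rounds to 0.63
N(d₁) = N(0.63) = 0.7357
Δ_put = N(d₁) − 1 = 0.7357 − 1 = -0.2643

-0.2643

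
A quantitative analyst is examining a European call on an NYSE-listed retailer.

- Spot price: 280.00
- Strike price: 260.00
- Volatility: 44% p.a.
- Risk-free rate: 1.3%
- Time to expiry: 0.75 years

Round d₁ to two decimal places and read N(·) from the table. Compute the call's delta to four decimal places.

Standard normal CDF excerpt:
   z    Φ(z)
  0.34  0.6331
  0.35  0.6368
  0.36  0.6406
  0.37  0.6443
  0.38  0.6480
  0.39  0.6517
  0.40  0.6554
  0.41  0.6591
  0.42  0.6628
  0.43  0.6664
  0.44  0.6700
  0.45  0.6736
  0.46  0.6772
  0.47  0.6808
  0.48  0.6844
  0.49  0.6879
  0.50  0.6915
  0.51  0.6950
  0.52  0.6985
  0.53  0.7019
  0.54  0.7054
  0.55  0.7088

σ√T = 0.44 × 0.8660 = 0.3811
d₁ = [ln(280/260) + (0.013 + 0.44²/2)·0.75] / 0.3811 = [0.0741 + 0.0823] / 0.3811 = 0.4106 → 0.41
N(d₁) = N(0.41) = 0.6591
Δ_call = N(d₁) = 0.6591

0.6591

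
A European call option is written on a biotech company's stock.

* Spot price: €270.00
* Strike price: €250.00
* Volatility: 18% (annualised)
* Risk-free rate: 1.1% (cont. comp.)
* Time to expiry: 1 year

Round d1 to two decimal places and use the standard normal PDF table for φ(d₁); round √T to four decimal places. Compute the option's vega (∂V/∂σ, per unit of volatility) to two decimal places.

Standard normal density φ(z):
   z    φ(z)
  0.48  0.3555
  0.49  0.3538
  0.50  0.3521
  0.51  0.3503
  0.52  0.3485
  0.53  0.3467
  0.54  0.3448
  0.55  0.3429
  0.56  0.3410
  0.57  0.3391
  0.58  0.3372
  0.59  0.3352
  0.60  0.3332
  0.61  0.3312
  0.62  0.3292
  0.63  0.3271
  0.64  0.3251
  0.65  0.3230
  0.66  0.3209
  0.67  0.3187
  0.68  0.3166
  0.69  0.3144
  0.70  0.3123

T = 1;  σ√T = 0.1800
d₁ = [ln(270/250) + (0.011 + ½·0.18²)·1] / (σ√T) = (0.0770 + 0.0272) / 0.1800 = 0.5787 ⇒ 0.58
√T = √1 = 1.0000
φ(d₁) = φ(0.58) = 0.3372
vega = S·φ(d₁)·√T = 270·0.3372·1.0000 = 91.0440

91.04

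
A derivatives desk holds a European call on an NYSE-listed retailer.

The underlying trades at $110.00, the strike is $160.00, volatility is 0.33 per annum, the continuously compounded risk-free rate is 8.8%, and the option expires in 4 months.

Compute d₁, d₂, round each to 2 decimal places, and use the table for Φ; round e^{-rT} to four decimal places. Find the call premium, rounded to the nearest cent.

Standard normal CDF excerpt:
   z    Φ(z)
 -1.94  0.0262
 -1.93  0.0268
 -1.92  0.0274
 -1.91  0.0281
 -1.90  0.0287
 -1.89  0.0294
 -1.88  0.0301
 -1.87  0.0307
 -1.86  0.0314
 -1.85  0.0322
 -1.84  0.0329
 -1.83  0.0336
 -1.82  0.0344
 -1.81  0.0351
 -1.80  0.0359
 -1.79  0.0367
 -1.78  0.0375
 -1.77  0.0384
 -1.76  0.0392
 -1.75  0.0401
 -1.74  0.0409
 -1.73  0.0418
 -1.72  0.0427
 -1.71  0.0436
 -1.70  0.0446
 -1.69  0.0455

$0.33

T = 0.3333;  σ√T = 0.1905
d₁ = [ln(110/160) + (0.088 + ½·0.33²)·0.3333] / (σ√T) = (-0.3747 + 0.0475) / 0.1905 = -1.7174 ⇒ -1.72
d₂ = -1.7174 − 0.1905 = -1.9079 ⇒ -1.91
exp(−rT) = exp(−0.088·0.3333) = 0.9711
C = 110·N(-1.72) − 160·0.9711·N(-1.91) = 110·0.0427 − 160·0.9711·0.0281 = 4.6970 − 4.3661 = 0.3309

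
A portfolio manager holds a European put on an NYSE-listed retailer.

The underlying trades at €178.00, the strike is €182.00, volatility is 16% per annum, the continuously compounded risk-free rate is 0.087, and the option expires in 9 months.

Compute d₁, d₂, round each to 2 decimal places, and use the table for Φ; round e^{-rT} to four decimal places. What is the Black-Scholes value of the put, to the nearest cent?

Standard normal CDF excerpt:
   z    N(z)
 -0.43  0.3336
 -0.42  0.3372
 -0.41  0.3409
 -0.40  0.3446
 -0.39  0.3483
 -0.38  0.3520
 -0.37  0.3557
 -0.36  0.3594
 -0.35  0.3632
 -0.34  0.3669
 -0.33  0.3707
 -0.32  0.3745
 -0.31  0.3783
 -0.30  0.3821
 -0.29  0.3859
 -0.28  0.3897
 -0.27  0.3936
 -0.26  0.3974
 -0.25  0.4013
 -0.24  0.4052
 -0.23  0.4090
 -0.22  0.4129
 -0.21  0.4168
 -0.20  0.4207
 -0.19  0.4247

€6.43

σ√T = 0.16·√0.75 = 0.1386
d₁ = [ln(178/182) + (0.087 + 0.16²/2)·0.75] / 0.1386 = [-0.0222 + 0.0748] / 0.1386 = 0.3798 which rounds to 0.38
d₂ = d₁ − σ√T = 0.3798 − 0.1386 = 0.2412 which rounds to 0.24
e^(−rT) = e^(−0.087·0.75) = 0.9368
N(−d₂) = N(-0.24) = 0.4052;  N(−d₁) = N(-0.38) = 0.3520
P = 182·0.9368·0.4052 − 178·0.3520 = 69.0856 − 62.6560 = 6.4296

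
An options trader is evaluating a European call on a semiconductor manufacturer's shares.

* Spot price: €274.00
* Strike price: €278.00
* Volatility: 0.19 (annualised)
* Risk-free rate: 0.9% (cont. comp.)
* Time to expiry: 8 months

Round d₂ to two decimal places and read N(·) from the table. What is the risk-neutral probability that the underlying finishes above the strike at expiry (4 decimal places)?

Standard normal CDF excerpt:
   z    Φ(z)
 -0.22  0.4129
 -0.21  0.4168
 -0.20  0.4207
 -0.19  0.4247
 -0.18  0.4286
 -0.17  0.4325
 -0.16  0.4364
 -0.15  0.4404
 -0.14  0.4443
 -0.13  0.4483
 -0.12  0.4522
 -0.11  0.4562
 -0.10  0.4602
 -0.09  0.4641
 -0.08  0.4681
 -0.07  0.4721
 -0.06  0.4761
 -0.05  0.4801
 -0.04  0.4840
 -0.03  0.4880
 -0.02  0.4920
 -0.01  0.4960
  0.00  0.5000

σ√T = 0.19 × 0.8165 = 0.1551
d₁ = [ln(274/278) + (0.009 + ½·0.19²)·0.6667] / (σ√T) = (-0.0145 + 0.0180) / 0.1551 = 0.0228 ≈ 0.02
d₂ = 0.0228 − 0.1551 = -0.1323 ≈ -0.13
Pr(exercise) under Q = N(d₂) = 0.4483

0.4483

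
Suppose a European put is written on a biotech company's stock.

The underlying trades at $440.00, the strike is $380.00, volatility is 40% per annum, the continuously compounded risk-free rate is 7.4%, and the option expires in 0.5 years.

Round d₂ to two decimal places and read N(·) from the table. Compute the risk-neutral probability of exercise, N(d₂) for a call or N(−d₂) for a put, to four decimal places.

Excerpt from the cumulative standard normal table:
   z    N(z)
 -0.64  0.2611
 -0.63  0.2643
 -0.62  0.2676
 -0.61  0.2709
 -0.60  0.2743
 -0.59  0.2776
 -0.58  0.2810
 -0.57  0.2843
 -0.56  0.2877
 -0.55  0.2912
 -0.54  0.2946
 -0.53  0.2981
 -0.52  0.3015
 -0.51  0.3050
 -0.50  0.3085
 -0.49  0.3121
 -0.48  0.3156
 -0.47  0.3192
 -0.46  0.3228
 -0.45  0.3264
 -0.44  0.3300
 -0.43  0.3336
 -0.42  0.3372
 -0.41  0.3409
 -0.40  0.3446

T = 0.5;  σ√T = 0.2828
d₁ = [ln(440/380) + (0.074 + 0.4²/2)·0.5] / 0.2828 = [0.1466 + 0.0770] / 0.2828 = 0.7906 ≈ 0.79
d₂ = d₁ − σ√T = 0.7906 − 0.2828 = 0.5077 ≈ 0.51
Risk-neutral Pr[S_T < K] = N(−d₂) = N(-0.51) = 0.3050

0.3050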